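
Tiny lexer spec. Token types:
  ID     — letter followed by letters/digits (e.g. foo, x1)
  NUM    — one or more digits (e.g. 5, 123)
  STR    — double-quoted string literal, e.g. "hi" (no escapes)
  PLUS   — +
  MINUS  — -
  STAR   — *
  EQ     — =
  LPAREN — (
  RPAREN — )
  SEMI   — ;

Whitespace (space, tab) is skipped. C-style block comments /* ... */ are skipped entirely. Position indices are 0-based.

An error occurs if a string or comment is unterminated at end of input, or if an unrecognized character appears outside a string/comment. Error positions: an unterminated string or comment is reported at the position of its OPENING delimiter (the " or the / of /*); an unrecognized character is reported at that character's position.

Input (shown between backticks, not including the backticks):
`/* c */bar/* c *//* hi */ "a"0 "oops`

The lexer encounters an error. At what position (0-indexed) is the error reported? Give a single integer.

pos=0: enter COMMENT mode (saw '/*')
exit COMMENT mode (now at pos=7)
pos=7: emit ID 'bar' (now at pos=10)
pos=10: enter COMMENT mode (saw '/*')
exit COMMENT mode (now at pos=17)
pos=17: enter COMMENT mode (saw '/*')
exit COMMENT mode (now at pos=25)
pos=26: enter STRING mode
pos=26: emit STR "a" (now at pos=29)
pos=29: emit NUM '0' (now at pos=30)
pos=31: enter STRING mode
pos=31: ERROR — unterminated string

Answer: 31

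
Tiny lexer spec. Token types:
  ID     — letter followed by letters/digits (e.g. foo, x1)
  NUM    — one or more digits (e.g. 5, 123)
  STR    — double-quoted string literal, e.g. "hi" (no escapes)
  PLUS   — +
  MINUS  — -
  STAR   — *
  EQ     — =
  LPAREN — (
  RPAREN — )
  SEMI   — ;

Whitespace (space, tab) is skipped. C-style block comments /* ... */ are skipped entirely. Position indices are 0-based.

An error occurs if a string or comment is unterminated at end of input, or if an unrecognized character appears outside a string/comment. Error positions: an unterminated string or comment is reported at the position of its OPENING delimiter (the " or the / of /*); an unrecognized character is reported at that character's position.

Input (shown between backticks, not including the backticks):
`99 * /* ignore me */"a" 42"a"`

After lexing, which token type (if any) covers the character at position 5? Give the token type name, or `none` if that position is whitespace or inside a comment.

Answer: none

Derivation:
pos=0: emit NUM '99' (now at pos=2)
pos=3: emit STAR '*'
pos=5: enter COMMENT mode (saw '/*')
exit COMMENT mode (now at pos=20)
pos=20: enter STRING mode
pos=20: emit STR "a" (now at pos=23)
pos=24: emit NUM '42' (now at pos=26)
pos=26: enter STRING mode
pos=26: emit STR "a" (now at pos=29)
DONE. 5 tokens: [NUM, STAR, STR, NUM, STR]
Position 5: char is '/' -> none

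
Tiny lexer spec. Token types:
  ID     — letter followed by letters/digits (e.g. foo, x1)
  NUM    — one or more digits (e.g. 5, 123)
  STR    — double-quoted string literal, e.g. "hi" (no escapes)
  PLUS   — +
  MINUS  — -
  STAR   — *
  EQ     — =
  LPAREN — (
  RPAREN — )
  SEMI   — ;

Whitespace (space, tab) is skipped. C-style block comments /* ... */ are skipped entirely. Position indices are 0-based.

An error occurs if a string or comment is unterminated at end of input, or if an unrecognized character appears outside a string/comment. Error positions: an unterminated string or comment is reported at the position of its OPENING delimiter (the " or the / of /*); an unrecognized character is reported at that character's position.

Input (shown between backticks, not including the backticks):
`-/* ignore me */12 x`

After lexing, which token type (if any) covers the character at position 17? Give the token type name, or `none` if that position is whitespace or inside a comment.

pos=0: emit MINUS '-'
pos=1: enter COMMENT mode (saw '/*')
exit COMMENT mode (now at pos=16)
pos=16: emit NUM '12' (now at pos=18)
pos=19: emit ID 'x' (now at pos=20)
DONE. 3 tokens: [MINUS, NUM, ID]
Position 17: char is '2' -> NUM

Answer: NUM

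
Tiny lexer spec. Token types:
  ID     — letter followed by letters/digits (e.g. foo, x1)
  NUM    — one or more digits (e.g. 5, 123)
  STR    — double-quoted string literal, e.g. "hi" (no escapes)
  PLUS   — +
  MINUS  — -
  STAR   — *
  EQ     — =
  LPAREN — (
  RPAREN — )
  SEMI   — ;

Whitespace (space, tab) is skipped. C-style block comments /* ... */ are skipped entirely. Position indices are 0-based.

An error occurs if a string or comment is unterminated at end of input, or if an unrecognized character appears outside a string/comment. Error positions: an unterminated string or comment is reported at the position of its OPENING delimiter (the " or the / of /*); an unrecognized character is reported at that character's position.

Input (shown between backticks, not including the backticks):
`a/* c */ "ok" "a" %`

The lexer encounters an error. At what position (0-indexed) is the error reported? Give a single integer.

pos=0: emit ID 'a' (now at pos=1)
pos=1: enter COMMENT mode (saw '/*')
exit COMMENT mode (now at pos=8)
pos=9: enter STRING mode
pos=9: emit STR "ok" (now at pos=13)
pos=14: enter STRING mode
pos=14: emit STR "a" (now at pos=17)
pos=18: ERROR — unrecognized char '%'

Answer: 18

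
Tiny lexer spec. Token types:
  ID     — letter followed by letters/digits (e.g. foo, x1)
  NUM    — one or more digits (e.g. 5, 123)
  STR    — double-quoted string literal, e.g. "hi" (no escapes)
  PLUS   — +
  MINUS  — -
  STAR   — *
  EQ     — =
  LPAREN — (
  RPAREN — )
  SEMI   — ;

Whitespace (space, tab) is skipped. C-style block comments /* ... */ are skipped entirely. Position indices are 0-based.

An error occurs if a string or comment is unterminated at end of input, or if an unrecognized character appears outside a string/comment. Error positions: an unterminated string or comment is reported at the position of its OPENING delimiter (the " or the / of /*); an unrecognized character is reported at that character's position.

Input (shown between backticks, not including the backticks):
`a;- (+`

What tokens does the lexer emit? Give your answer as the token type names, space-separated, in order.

pos=0: emit ID 'a' (now at pos=1)
pos=1: emit SEMI ';'
pos=2: emit MINUS '-'
pos=4: emit LPAREN '('
pos=5: emit PLUS '+'
DONE. 5 tokens: [ID, SEMI, MINUS, LPAREN, PLUS]

Answer: ID SEMI MINUS LPAREN PLUS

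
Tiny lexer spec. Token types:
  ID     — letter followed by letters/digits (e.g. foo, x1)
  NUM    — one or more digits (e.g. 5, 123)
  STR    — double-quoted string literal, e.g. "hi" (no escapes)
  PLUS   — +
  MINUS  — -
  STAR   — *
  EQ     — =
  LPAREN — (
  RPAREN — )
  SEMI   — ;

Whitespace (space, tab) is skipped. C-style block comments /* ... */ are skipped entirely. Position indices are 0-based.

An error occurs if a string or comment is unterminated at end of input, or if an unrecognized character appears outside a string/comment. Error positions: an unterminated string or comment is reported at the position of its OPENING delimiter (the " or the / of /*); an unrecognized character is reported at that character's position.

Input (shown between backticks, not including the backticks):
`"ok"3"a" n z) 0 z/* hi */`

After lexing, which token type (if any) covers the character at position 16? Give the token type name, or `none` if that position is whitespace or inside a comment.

Answer: ID

Derivation:
pos=0: enter STRING mode
pos=0: emit STR "ok" (now at pos=4)
pos=4: emit NUM '3' (now at pos=5)
pos=5: enter STRING mode
pos=5: emit STR "a" (now at pos=8)
pos=9: emit ID 'n' (now at pos=10)
pos=11: emit ID 'z' (now at pos=12)
pos=12: emit RPAREN ')'
pos=14: emit NUM '0' (now at pos=15)
pos=16: emit ID 'z' (now at pos=17)
pos=17: enter COMMENT mode (saw '/*')
exit COMMENT mode (now at pos=25)
DONE. 8 tokens: [STR, NUM, STR, ID, ID, RPAREN, NUM, ID]
Position 16: char is 'z' -> ID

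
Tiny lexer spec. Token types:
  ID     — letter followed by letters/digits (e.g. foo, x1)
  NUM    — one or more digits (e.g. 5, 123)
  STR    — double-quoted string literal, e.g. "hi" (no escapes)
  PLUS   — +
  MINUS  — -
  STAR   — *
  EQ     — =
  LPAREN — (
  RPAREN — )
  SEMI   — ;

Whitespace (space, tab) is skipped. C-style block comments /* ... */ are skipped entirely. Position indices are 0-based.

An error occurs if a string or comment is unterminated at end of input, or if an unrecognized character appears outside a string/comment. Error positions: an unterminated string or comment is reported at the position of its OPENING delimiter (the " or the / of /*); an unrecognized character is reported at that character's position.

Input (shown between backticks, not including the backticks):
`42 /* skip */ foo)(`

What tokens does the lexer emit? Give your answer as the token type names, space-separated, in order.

Answer: NUM ID RPAREN LPAREN

Derivation:
pos=0: emit NUM '42' (now at pos=2)
pos=3: enter COMMENT mode (saw '/*')
exit COMMENT mode (now at pos=13)
pos=14: emit ID 'foo' (now at pos=17)
pos=17: emit RPAREN ')'
pos=18: emit LPAREN '('
DONE. 4 tokens: [NUM, ID, RPAREN, LPAREN]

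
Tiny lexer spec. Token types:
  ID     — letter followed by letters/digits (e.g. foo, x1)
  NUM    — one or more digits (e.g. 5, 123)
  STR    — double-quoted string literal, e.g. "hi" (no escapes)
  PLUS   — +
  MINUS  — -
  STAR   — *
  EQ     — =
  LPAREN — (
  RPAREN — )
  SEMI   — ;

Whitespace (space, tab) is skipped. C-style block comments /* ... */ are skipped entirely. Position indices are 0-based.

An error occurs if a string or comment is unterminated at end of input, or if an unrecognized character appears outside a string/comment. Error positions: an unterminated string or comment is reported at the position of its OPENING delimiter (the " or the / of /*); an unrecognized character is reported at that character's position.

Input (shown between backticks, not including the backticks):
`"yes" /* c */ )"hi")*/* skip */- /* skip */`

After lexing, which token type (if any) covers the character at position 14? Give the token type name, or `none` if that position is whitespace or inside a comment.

pos=0: enter STRING mode
pos=0: emit STR "yes" (now at pos=5)
pos=6: enter COMMENT mode (saw '/*')
exit COMMENT mode (now at pos=13)
pos=14: emit RPAREN ')'
pos=15: enter STRING mode
pos=15: emit STR "hi" (now at pos=19)
pos=19: emit RPAREN ')'
pos=20: emit STAR '*'
pos=21: enter COMMENT mode (saw '/*')
exit COMMENT mode (now at pos=31)
pos=31: emit MINUS '-'
pos=33: enter COMMENT mode (saw '/*')
exit COMMENT mode (now at pos=43)
DONE. 6 tokens: [STR, RPAREN, STR, RPAREN, STAR, MINUS]
Position 14: char is ')' -> RPAREN

Answer: RPAREN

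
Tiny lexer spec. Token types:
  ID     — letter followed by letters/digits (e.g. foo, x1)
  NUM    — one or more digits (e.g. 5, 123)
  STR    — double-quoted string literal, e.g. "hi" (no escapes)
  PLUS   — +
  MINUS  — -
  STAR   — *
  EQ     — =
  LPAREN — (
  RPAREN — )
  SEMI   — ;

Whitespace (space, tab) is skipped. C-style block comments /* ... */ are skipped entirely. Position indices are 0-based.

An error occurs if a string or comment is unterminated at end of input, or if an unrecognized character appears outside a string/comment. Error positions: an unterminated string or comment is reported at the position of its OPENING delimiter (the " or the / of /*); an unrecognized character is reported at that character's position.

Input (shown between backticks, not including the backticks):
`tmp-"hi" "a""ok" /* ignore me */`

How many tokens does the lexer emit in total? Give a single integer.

pos=0: emit ID 'tmp' (now at pos=3)
pos=3: emit MINUS '-'
pos=4: enter STRING mode
pos=4: emit STR "hi" (now at pos=8)
pos=9: enter STRING mode
pos=9: emit STR "a" (now at pos=12)
pos=12: enter STRING mode
pos=12: emit STR "ok" (now at pos=16)
pos=17: enter COMMENT mode (saw '/*')
exit COMMENT mode (now at pos=32)
DONE. 5 tokens: [ID, MINUS, STR, STR, STR]

Answer: 5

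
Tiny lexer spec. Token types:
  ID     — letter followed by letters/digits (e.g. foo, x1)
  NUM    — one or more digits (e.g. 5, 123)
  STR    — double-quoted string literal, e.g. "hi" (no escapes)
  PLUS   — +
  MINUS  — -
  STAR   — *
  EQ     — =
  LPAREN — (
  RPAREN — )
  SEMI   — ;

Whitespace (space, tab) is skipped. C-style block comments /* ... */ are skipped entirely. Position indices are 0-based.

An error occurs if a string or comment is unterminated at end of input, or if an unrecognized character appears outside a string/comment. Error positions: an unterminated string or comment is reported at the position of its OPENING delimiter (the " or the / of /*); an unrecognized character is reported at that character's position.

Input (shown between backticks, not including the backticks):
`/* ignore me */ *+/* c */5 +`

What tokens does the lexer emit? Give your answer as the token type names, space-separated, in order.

Answer: STAR PLUS NUM PLUS

Derivation:
pos=0: enter COMMENT mode (saw '/*')
exit COMMENT mode (now at pos=15)
pos=16: emit STAR '*'
pos=17: emit PLUS '+'
pos=18: enter COMMENT mode (saw '/*')
exit COMMENT mode (now at pos=25)
pos=25: emit NUM '5' (now at pos=26)
pos=27: emit PLUS '+'
DONE. 4 tokens: [STAR, PLUS, NUM, PLUS]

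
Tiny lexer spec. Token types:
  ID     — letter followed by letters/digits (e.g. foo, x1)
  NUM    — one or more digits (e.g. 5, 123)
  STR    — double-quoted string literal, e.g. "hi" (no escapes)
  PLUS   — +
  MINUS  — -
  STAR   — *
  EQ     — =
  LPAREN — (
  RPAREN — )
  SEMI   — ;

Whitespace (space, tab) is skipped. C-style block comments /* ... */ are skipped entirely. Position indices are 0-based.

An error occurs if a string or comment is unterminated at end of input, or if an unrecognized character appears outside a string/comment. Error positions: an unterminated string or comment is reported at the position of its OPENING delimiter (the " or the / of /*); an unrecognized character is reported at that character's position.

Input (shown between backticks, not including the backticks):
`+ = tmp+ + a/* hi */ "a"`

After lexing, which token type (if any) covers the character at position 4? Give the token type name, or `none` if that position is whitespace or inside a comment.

Answer: ID

Derivation:
pos=0: emit PLUS '+'
pos=2: emit EQ '='
pos=4: emit ID 'tmp' (now at pos=7)
pos=7: emit PLUS '+'
pos=9: emit PLUS '+'
pos=11: emit ID 'a' (now at pos=12)
pos=12: enter COMMENT mode (saw '/*')
exit COMMENT mode (now at pos=20)
pos=21: enter STRING mode
pos=21: emit STR "a" (now at pos=24)
DONE. 7 tokens: [PLUS, EQ, ID, PLUS, PLUS, ID, STR]
Position 4: char is 't' -> ID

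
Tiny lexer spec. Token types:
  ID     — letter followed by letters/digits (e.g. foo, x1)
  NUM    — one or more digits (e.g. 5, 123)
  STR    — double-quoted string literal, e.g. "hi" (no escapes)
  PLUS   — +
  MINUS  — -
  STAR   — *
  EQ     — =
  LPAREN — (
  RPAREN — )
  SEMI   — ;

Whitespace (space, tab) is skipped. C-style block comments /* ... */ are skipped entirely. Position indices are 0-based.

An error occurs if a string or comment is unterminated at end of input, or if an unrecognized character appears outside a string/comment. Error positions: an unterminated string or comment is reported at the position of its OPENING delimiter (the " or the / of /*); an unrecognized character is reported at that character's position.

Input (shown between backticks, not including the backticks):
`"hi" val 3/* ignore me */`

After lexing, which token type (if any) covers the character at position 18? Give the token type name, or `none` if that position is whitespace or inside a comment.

pos=0: enter STRING mode
pos=0: emit STR "hi" (now at pos=4)
pos=5: emit ID 'val' (now at pos=8)
pos=9: emit NUM '3' (now at pos=10)
pos=10: enter COMMENT mode (saw '/*')
exit COMMENT mode (now at pos=25)
DONE. 3 tokens: [STR, ID, NUM]
Position 18: char is 'e' -> none

Answer: none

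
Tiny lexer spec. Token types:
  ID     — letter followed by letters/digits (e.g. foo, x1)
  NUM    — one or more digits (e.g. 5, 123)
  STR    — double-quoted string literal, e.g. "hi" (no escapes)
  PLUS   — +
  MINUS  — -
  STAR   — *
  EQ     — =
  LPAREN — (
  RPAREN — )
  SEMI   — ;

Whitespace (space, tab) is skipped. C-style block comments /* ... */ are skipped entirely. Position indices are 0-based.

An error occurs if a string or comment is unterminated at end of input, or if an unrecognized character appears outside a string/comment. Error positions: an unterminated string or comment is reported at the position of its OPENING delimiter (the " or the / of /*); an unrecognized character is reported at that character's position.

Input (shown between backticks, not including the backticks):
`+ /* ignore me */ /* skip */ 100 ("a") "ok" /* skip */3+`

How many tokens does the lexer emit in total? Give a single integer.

Answer: 8

Derivation:
pos=0: emit PLUS '+'
pos=2: enter COMMENT mode (saw '/*')
exit COMMENT mode (now at pos=17)
pos=18: enter COMMENT mode (saw '/*')
exit COMMENT mode (now at pos=28)
pos=29: emit NUM '100' (now at pos=32)
pos=33: emit LPAREN '('
pos=34: enter STRING mode
pos=34: emit STR "a" (now at pos=37)
pos=37: emit RPAREN ')'
pos=39: enter STRING mode
pos=39: emit STR "ok" (now at pos=43)
pos=44: enter COMMENT mode (saw '/*')
exit COMMENT mode (now at pos=54)
pos=54: emit NUM '3' (now at pos=55)
pos=55: emit PLUS '+'
DONE. 8 tokens: [PLUS, NUM, LPAREN, STR, RPAREN, STR, NUM, PLUS]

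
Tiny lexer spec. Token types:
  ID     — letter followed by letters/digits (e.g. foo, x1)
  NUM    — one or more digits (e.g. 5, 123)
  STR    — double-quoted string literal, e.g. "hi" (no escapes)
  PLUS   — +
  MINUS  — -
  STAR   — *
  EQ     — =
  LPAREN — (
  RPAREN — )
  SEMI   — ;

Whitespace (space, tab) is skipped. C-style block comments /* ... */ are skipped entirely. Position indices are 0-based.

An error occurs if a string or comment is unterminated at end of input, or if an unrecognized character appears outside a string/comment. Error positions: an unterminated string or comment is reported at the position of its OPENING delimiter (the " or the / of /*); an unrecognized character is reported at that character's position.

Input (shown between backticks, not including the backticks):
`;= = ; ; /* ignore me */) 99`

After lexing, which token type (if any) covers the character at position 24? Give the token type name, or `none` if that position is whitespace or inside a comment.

pos=0: emit SEMI ';'
pos=1: emit EQ '='
pos=3: emit EQ '='
pos=5: emit SEMI ';'
pos=7: emit SEMI ';'
pos=9: enter COMMENT mode (saw '/*')
exit COMMENT mode (now at pos=24)
pos=24: emit RPAREN ')'
pos=26: emit NUM '99' (now at pos=28)
DONE. 7 tokens: [SEMI, EQ, EQ, SEMI, SEMI, RPAREN, NUM]
Position 24: char is ')' -> RPAREN

Answer: RPAREN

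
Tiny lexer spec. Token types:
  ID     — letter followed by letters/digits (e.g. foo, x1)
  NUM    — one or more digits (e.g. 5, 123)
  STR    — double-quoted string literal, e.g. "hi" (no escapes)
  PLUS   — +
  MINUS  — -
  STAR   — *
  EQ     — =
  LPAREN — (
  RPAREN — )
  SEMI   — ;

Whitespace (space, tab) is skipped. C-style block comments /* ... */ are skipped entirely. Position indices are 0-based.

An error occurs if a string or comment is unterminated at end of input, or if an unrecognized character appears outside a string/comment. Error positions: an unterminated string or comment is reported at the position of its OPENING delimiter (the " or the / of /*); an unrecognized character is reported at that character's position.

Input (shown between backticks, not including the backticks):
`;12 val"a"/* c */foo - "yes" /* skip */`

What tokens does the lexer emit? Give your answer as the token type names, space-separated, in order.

pos=0: emit SEMI ';'
pos=1: emit NUM '12' (now at pos=3)
pos=4: emit ID 'val' (now at pos=7)
pos=7: enter STRING mode
pos=7: emit STR "a" (now at pos=10)
pos=10: enter COMMENT mode (saw '/*')
exit COMMENT mode (now at pos=17)
pos=17: emit ID 'foo' (now at pos=20)
pos=21: emit MINUS '-'
pos=23: enter STRING mode
pos=23: emit STR "yes" (now at pos=28)
pos=29: enter COMMENT mode (saw '/*')
exit COMMENT mode (now at pos=39)
DONE. 7 tokens: [SEMI, NUM, ID, STR, ID, MINUS, STR]

Answer: SEMI NUM ID STR ID MINUS STR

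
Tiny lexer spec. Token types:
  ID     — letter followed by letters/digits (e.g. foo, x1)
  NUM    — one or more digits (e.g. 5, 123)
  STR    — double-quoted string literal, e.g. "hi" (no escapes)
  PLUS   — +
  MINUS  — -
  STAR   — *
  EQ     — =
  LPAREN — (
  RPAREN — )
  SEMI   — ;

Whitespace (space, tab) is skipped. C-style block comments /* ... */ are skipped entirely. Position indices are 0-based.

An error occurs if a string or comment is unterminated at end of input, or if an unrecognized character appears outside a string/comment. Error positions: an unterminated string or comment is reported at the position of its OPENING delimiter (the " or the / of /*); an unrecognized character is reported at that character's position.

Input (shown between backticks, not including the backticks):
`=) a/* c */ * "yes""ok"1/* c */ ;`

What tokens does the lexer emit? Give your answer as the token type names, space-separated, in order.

pos=0: emit EQ '='
pos=1: emit RPAREN ')'
pos=3: emit ID 'a' (now at pos=4)
pos=4: enter COMMENT mode (saw '/*')
exit COMMENT mode (now at pos=11)
pos=12: emit STAR '*'
pos=14: enter STRING mode
pos=14: emit STR "yes" (now at pos=19)
pos=19: enter STRING mode
pos=19: emit STR "ok" (now at pos=23)
pos=23: emit NUM '1' (now at pos=24)
pos=24: enter COMMENT mode (saw '/*')
exit COMMENT mode (now at pos=31)
pos=32: emit SEMI ';'
DONE. 8 tokens: [EQ, RPAREN, ID, STAR, STR, STR, NUM, SEMI]

Answer: EQ RPAREN ID STAR STR STR NUM SEMI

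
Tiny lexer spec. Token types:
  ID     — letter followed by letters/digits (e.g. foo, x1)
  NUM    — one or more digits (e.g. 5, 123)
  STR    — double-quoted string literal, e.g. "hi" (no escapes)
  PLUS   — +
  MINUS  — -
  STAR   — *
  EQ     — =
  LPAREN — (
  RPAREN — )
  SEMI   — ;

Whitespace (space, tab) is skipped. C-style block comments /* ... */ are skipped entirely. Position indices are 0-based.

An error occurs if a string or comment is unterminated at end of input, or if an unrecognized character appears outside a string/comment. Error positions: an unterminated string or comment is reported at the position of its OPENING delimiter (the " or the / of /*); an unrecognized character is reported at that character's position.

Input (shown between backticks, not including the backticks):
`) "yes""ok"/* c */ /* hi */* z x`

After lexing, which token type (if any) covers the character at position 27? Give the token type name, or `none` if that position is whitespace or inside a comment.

Answer: STAR

Derivation:
pos=0: emit RPAREN ')'
pos=2: enter STRING mode
pos=2: emit STR "yes" (now at pos=7)
pos=7: enter STRING mode
pos=7: emit STR "ok" (now at pos=11)
pos=11: enter COMMENT mode (saw '/*')
exit COMMENT mode (now at pos=18)
pos=19: enter COMMENT mode (saw '/*')
exit COMMENT mode (now at pos=27)
pos=27: emit STAR '*'
pos=29: emit ID 'z' (now at pos=30)
pos=31: emit ID 'x' (now at pos=32)
DONE. 6 tokens: [RPAREN, STR, STR, STAR, ID, ID]
Position 27: char is '*' -> STAR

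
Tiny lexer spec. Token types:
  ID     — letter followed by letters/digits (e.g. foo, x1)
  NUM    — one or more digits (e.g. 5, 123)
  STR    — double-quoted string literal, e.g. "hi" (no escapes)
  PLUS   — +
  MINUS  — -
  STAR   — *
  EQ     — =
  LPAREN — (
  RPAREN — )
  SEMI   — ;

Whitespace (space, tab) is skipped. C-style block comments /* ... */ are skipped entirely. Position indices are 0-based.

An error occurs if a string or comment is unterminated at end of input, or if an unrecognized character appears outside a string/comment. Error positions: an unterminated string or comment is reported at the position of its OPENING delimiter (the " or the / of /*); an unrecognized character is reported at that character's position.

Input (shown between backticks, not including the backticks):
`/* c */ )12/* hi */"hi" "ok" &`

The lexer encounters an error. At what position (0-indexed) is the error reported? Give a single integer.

Answer: 29

Derivation:
pos=0: enter COMMENT mode (saw '/*')
exit COMMENT mode (now at pos=7)
pos=8: emit RPAREN ')'
pos=9: emit NUM '12' (now at pos=11)
pos=11: enter COMMENT mode (saw '/*')
exit COMMENT mode (now at pos=19)
pos=19: enter STRING mode
pos=19: emit STR "hi" (now at pos=23)
pos=24: enter STRING mode
pos=24: emit STR "ok" (now at pos=28)
pos=29: ERROR — unrecognized char '&'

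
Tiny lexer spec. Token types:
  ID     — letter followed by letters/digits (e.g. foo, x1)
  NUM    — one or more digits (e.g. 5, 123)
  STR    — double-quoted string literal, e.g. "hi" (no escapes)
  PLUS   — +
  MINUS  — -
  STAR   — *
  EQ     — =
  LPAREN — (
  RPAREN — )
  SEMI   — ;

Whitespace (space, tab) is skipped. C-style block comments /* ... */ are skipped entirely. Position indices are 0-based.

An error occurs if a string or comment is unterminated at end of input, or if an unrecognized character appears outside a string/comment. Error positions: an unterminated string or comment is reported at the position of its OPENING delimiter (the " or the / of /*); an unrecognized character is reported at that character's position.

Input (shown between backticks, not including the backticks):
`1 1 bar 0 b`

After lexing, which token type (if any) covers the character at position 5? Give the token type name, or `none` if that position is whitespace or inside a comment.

Answer: ID

Derivation:
pos=0: emit NUM '1' (now at pos=1)
pos=2: emit NUM '1' (now at pos=3)
pos=4: emit ID 'bar' (now at pos=7)
pos=8: emit NUM '0' (now at pos=9)
pos=10: emit ID 'b' (now at pos=11)
DONE. 5 tokens: [NUM, NUM, ID, NUM, ID]
Position 5: char is 'a' -> ID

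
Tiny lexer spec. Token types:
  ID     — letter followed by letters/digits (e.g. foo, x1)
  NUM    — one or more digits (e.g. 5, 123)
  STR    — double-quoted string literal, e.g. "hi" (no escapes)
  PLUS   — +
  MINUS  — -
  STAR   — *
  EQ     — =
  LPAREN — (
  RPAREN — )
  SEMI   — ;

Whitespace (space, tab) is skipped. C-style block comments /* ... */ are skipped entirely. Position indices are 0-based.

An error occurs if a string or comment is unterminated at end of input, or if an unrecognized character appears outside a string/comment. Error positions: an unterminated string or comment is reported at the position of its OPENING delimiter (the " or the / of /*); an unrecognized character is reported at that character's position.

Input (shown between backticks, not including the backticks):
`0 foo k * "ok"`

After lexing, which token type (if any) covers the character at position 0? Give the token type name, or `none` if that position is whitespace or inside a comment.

pos=0: emit NUM '0' (now at pos=1)
pos=2: emit ID 'foo' (now at pos=5)
pos=6: emit ID 'k' (now at pos=7)
pos=8: emit STAR '*'
pos=10: enter STRING mode
pos=10: emit STR "ok" (now at pos=14)
DONE. 5 tokens: [NUM, ID, ID, STAR, STR]
Position 0: char is '0' -> NUM

Answer: NUM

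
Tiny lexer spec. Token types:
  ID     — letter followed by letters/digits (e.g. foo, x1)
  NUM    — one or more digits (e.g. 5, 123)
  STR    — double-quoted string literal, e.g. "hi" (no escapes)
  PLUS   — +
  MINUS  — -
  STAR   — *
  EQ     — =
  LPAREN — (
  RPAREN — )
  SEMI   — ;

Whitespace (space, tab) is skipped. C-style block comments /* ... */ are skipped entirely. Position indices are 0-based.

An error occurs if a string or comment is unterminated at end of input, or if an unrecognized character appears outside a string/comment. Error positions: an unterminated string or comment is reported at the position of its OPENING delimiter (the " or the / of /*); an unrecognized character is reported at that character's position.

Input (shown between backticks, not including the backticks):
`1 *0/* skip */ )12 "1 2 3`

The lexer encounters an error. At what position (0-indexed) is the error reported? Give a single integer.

pos=0: emit NUM '1' (now at pos=1)
pos=2: emit STAR '*'
pos=3: emit NUM '0' (now at pos=4)
pos=4: enter COMMENT mode (saw '/*')
exit COMMENT mode (now at pos=14)
pos=15: emit RPAREN ')'
pos=16: emit NUM '12' (now at pos=18)
pos=19: enter STRING mode
pos=19: ERROR — unterminated string

Answer: 19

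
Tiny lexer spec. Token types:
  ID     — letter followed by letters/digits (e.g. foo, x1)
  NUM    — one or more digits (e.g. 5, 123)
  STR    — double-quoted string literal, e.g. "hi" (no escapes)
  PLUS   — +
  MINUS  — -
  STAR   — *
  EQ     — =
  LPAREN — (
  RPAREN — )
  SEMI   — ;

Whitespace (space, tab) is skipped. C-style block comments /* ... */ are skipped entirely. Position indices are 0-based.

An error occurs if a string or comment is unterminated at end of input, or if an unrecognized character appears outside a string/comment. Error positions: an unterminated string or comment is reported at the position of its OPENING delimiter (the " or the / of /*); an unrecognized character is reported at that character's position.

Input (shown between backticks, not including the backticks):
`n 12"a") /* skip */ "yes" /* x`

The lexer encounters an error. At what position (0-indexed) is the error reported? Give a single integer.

pos=0: emit ID 'n' (now at pos=1)
pos=2: emit NUM '12' (now at pos=4)
pos=4: enter STRING mode
pos=4: emit STR "a" (now at pos=7)
pos=7: emit RPAREN ')'
pos=9: enter COMMENT mode (saw '/*')
exit COMMENT mode (now at pos=19)
pos=20: enter STRING mode
pos=20: emit STR "yes" (now at pos=25)
pos=26: enter COMMENT mode (saw '/*')
pos=26: ERROR — unterminated comment (reached EOF)

Answer: 26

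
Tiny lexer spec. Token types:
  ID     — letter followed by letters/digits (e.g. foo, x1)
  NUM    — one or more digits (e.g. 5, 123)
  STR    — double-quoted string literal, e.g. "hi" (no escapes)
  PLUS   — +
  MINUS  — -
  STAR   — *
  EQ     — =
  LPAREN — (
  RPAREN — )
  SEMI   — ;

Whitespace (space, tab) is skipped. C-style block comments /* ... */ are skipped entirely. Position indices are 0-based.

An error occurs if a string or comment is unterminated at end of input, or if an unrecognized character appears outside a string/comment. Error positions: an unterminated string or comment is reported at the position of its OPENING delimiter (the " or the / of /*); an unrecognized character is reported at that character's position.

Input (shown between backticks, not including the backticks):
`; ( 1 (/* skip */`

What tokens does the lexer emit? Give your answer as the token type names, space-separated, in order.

pos=0: emit SEMI ';'
pos=2: emit LPAREN '('
pos=4: emit NUM '1' (now at pos=5)
pos=6: emit LPAREN '('
pos=7: enter COMMENT mode (saw '/*')
exit COMMENT mode (now at pos=17)
DONE. 4 tokens: [SEMI, LPAREN, NUM, LPAREN]

Answer: SEMI LPAREN NUM LPAREN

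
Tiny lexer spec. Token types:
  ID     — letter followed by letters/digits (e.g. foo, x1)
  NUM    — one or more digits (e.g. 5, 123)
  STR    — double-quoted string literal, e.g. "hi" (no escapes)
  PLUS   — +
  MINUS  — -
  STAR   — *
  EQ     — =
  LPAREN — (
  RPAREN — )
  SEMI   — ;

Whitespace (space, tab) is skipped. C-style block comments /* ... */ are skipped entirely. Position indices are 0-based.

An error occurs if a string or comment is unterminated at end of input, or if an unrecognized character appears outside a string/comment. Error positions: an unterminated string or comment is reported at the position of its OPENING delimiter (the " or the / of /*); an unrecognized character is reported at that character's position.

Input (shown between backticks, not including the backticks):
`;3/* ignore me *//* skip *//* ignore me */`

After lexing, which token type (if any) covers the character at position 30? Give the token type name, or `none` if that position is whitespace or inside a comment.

pos=0: emit SEMI ';'
pos=1: emit NUM '3' (now at pos=2)
pos=2: enter COMMENT mode (saw '/*')
exit COMMENT mode (now at pos=17)
pos=17: enter COMMENT mode (saw '/*')
exit COMMENT mode (now at pos=27)
pos=27: enter COMMENT mode (saw '/*')
exit COMMENT mode (now at pos=42)
DONE. 2 tokens: [SEMI, NUM]
Position 30: char is 'i' -> none

Answer: none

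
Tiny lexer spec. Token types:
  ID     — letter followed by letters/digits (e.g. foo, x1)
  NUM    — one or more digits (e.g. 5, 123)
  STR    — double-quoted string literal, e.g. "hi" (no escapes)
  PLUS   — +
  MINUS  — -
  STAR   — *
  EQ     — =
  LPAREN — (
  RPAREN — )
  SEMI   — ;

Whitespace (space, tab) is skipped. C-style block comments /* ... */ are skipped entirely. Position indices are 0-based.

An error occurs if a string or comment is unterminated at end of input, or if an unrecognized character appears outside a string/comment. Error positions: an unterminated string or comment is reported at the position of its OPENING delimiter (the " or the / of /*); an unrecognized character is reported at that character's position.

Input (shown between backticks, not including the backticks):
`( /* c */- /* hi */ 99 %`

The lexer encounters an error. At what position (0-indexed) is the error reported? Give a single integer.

Answer: 23

Derivation:
pos=0: emit LPAREN '('
pos=2: enter COMMENT mode (saw '/*')
exit COMMENT mode (now at pos=9)
pos=9: emit MINUS '-'
pos=11: enter COMMENT mode (saw '/*')
exit COMMENT mode (now at pos=19)
pos=20: emit NUM '99' (now at pos=22)
pos=23: ERROR — unrecognized char '%'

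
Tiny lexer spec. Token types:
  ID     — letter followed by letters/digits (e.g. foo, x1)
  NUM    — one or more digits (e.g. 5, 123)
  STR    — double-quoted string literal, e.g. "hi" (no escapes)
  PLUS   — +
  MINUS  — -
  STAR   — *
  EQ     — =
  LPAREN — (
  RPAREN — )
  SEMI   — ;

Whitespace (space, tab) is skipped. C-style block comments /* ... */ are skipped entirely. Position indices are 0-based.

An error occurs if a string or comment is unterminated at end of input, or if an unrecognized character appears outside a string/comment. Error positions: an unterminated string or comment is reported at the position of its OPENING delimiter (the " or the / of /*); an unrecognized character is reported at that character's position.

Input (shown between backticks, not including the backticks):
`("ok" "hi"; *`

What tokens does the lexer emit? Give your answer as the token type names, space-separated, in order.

Answer: LPAREN STR STR SEMI STAR

Derivation:
pos=0: emit LPAREN '('
pos=1: enter STRING mode
pos=1: emit STR "ok" (now at pos=5)
pos=6: enter STRING mode
pos=6: emit STR "hi" (now at pos=10)
pos=10: emit SEMI ';'
pos=12: emit STAR '*'
DONE. 5 tokens: [LPAREN, STR, STR, SEMI, STAR]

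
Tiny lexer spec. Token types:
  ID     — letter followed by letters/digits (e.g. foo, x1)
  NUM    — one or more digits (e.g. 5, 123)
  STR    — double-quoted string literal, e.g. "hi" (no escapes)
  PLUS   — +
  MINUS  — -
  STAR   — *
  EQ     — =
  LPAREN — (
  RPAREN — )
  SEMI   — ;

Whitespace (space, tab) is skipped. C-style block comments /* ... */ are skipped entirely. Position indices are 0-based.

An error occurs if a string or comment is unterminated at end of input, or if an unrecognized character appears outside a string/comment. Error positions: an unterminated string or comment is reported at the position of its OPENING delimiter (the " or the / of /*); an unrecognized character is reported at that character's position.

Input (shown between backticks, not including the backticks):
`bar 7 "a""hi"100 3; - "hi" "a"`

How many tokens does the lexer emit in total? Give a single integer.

pos=0: emit ID 'bar' (now at pos=3)
pos=4: emit NUM '7' (now at pos=5)
pos=6: enter STRING mode
pos=6: emit STR "a" (now at pos=9)
pos=9: enter STRING mode
pos=9: emit STR "hi" (now at pos=13)
pos=13: emit NUM '100' (now at pos=16)
pos=17: emit NUM '3' (now at pos=18)
pos=18: emit SEMI ';'
pos=20: emit MINUS '-'
pos=22: enter STRING mode
pos=22: emit STR "hi" (now at pos=26)
pos=27: enter STRING mode
pos=27: emit STR "a" (now at pos=30)
DONE. 10 tokens: [ID, NUM, STR, STR, NUM, NUM, SEMI, MINUS, STR, STR]

Answer: 10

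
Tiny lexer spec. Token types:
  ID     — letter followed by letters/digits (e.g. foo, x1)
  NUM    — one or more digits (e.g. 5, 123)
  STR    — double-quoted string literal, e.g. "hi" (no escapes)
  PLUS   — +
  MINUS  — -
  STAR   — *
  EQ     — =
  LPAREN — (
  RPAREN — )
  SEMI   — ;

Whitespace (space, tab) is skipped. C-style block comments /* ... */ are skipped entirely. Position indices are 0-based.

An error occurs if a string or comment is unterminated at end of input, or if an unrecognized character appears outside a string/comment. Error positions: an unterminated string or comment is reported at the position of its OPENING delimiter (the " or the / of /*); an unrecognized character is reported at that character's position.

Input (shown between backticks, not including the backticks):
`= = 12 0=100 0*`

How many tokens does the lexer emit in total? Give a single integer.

Answer: 8

Derivation:
pos=0: emit EQ '='
pos=2: emit EQ '='
pos=4: emit NUM '12' (now at pos=6)
pos=7: emit NUM '0' (now at pos=8)
pos=8: emit EQ '='
pos=9: emit NUM '100' (now at pos=12)
pos=13: emit NUM '0' (now at pos=14)
pos=14: emit STAR '*'
DONE. 8 tokens: [EQ, EQ, NUM, NUM, EQ, NUM, NUM, STAR]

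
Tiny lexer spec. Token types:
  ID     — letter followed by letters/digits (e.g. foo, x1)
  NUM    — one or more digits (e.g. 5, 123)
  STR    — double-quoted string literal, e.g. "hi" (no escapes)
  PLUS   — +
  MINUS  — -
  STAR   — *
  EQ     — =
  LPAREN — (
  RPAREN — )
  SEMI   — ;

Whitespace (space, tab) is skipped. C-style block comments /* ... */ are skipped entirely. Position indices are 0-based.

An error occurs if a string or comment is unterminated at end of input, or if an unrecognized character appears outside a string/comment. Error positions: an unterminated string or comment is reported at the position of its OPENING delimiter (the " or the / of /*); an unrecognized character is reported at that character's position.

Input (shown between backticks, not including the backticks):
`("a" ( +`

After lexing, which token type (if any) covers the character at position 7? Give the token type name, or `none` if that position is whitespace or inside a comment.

pos=0: emit LPAREN '('
pos=1: enter STRING mode
pos=1: emit STR "a" (now at pos=4)
pos=5: emit LPAREN '('
pos=7: emit PLUS '+'
DONE. 4 tokens: [LPAREN, STR, LPAREN, PLUS]
Position 7: char is '+' -> PLUS

Answer: PLUS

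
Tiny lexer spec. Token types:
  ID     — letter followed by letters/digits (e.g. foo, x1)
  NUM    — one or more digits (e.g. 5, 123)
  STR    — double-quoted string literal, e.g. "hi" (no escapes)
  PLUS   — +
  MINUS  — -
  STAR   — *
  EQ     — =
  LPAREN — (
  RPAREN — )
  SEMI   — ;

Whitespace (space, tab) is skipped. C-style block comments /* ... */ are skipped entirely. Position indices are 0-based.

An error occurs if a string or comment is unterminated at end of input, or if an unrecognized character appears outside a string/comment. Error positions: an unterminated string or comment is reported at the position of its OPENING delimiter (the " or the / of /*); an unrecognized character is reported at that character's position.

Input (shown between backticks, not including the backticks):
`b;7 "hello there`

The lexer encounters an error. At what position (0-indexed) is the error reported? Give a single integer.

pos=0: emit ID 'b' (now at pos=1)
pos=1: emit SEMI ';'
pos=2: emit NUM '7' (now at pos=3)
pos=4: enter STRING mode
pos=4: ERROR — unterminated string

Answer: 4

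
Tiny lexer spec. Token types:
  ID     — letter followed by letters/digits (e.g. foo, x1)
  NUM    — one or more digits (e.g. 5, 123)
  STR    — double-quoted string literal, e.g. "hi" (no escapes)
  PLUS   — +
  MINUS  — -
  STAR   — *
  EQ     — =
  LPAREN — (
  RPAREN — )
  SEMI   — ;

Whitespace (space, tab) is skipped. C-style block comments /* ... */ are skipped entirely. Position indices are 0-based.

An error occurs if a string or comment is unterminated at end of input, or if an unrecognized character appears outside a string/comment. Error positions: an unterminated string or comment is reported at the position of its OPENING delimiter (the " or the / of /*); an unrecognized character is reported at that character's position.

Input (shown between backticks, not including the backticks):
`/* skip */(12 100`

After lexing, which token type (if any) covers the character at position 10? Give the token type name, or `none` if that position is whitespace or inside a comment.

pos=0: enter COMMENT mode (saw '/*')
exit COMMENT mode (now at pos=10)
pos=10: emit LPAREN '('
pos=11: emit NUM '12' (now at pos=13)
pos=14: emit NUM '100' (now at pos=17)
DONE. 3 tokens: [LPAREN, NUM, NUM]
Position 10: char is '(' -> LPAREN

Answer: LPAREN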